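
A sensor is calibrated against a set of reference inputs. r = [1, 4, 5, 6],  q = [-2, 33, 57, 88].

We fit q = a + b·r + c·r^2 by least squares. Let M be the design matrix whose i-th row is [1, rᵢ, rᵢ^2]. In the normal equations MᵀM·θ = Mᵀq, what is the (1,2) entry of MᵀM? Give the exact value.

Row 1 ↔ basis 1, column 2 ↔ basis r, so (MᵀM)_{1,2} = Σᵢ r = (1)·(1) + (1)·(4) + (1)·(5) + (1)·(6) = 16.

16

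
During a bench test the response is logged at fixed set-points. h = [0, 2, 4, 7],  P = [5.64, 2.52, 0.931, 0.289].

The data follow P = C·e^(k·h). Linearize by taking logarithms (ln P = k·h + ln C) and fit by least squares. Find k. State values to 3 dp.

k = -0.429

Let Y = ln P. Fitting Y = k·h + ln C by least squares:
AᵀA = [[69.0000, 13.0000]; [13.0000, 4]], rhs = [-7.1268, 1.3413]ᵀ  (here Σh = 13.0000, Σ(h)² = 69.0000, Σln P = 1.3413, Σh·ln P = -7.1268).
Solving (det = 107.0000): k = -0.42939, ln C = 1.73083.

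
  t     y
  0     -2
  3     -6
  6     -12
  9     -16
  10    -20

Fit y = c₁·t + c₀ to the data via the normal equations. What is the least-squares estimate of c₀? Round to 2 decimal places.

XᵀX·[c₁, c₀]ᵀ = Xᵀy reads: 226·c₁ + 28·c₀ = -434;  28·c₁ + 5·c₀ = -56.
(Σt·t = 226, Σt = 28, Σ1 = 5, Σt·y = -434, Σy = -56.)
Determinant 226·5 − 28² = 346.
c₁ = ((-434)·5 − 28·(-56))/346 = -301/173; c₀ = (226·(-56) − 28·(-434))/346 = -252/173.

c₀ = -1.46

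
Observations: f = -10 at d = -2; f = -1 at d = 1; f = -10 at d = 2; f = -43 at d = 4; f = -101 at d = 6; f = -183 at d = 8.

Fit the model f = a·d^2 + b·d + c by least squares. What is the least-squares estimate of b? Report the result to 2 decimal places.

b = 0.26

From the data, Σd^2·d^2 = 5681, Σd^2·d = 793, Σd^2 = 125, Σd·d = 125, Σd = 19, Σ1 = 6.
Moment sums: Σd^2·f = -16117, Σd·f = -2243, Σf = -348.
So MᵀM·[a, b, c]ᵀ = Mᵀf: [[5681, 793, 125]; [793, 125, 19]; [125, 19, 6]]·[a, b, c]ᵀ = [-16117, -2243, -348]ᵀ.
Solving the 3×3 system (Gaussian elimination) gives a = -12171/4174, b = 1101/4174, c = 3992/2087.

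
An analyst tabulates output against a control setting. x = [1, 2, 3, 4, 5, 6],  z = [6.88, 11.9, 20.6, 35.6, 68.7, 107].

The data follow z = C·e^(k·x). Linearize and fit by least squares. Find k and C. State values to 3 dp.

k = 0.558, C = 3.915

With ln zᵢ as the transformed response and xᵢ as the regressor:
Σx = 21.0000, Σ(x)² = 91.0000, Σln z = 19.9054, Σx·ln z = 79.4327.
Equations: 91.0000·k + 21.0000·ln C = 79.4327;  21.0000·k + 6·ln C = 19.9054.
Solving (det = 105.0000): k = 0.55794, ln C = 1.36479, so C = exp(1.36479) = 3.91489.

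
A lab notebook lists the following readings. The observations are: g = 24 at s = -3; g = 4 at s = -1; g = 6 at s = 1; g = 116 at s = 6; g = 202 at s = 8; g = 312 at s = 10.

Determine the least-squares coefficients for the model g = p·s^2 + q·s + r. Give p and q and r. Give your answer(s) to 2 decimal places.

p = 2.97, q = 1.30, r = 1.65

The normal equations are: 15475·p + 1701·q + 211·r = 48530;  1701·p + 211·q + 21·r = 5362;  211·p + 21·q + 6·r = 664.
(Σs^2·s^2 = 15475, Σs^2·s = 1701, Σs^2 = 211, Σs·s = 211, Σs = 21, Σ1 = 6, Σs^2·g = 48530, Σs·g = 5362, Σg = 664.)
Inverting the 3×3 Gram matrix, [p, q, r]ᵀ = [2935/988, 353213/271700, 111998/67925]ᵀ.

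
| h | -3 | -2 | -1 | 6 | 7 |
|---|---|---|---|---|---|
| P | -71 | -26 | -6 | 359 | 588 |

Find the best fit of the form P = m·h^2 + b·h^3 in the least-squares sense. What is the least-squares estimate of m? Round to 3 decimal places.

m = -2.018

The normal equations are: 3795·m + 24307·b = 40987;  24307·m + 165099·b = 281359.
Eliminating b: 165099·(row 1) − 24307·(row 2) gives 35720456·m = 165099·40987 − 24307·281359 = -72080500, so m = -18020125/8930114.
Then b = (281359 − 24307·(-18020125/8930114))/165099 = 17871599/8930114.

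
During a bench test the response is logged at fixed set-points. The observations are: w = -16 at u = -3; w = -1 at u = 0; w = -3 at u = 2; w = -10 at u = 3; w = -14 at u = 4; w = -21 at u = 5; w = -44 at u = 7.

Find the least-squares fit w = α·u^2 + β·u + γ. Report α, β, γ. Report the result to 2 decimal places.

Setting ∂/∂α … = 0 gives: 3460·α + 540·β + 112·γ = -3151;  540·α + 112·β + 18·γ = -457;  112·α + 18·β + 7·γ = -109.
Solving the 3×3 system (Gaussian elimination) gives α = -13979/13448, β = 17443/13448, γ = -15297/6724.

α = -1.04, β = 1.30, γ = -2.27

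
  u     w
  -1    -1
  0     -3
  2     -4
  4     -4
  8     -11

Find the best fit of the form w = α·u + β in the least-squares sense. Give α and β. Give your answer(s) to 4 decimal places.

With design matrix X, XᵀX = [[85, 13]; [13, 5]] and Xᵀw = [-111, -23]ᵀ.
Determinant 85·5 − 13² = 256.
α = ((-111)·5 − 13·(-23))/256 = -1; β = (85·(-23) − 13·(-111))/256 = -2.

α = -1.0000, β = -2.0000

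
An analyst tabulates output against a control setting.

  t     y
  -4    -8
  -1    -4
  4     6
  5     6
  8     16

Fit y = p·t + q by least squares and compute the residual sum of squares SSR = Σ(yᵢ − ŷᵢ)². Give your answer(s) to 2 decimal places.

Sums needed: Σt·t = 122, Σt = 12, Σ1 = 5.
For Mᵀy: Σt·y = 218, Σy = 16.
Normal equations: [[122, 12]; [12, 5]]·[p, q]ᵀ = [218, 16]ᵀ.
det = 122·5 − 12² = 466.
p = (218·5 − 12·16)/466 = 449/233; q = (122·16 − 12·218)/466 = -332/233.
Residuals: 264/233, -151/233, -66/233, -515/233, 468/233; SSR = 2494/233.

SSR = 10.70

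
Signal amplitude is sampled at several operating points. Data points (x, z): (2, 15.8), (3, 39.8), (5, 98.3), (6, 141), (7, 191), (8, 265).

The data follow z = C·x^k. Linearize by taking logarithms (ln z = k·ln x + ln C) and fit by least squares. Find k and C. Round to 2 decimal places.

Taking logs, ln z = k·ln x + ln C, so regress ln z on ln x.
XᵀX = [[15.5987, 9.2183]; [9.2183, 6]], rhs = [44.0345, 26.8127]ᵀ  (here Σln x = 9.2183, Σ(ln x)² = 15.5987, Σln z = 26.8127, Σln x·ln z = 44.0345).
Δ = 15.5987·6 − (9.2183)² = 8.6152; k = (44.0345·6 − 9.2183·26.8127)/8.6152 = 1.97787, ln C = (15.5987·26.8127 − 9.2183·44.0345)/8.6152 = 1.43000, so C = exp(1.43000) = 4.17871.

k = 1.98, C = 4.18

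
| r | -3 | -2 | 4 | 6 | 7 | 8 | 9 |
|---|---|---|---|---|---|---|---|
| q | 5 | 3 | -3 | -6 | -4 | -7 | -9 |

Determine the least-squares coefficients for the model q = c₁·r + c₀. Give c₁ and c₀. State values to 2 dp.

c₁ = -1.06, c₀ = 1.39

From the data, Σr·r = 259, Σr = 29, Σ1 = 7.
Moment sums: Σr·q = -234, Σq = -21.
AᵀA·[c₁, c₀]ᵀ = Aᵀq becomes [[259, 29]; [29, 7]]·[c₁, c₀]ᵀ = [-234, -21]ᵀ.
Determinant 259·7 − 29² = 972.
c₁ = ((-234)·7 − 29·(-21))/972 = -343/324; c₀ = (259·(-21) − 29·(-234))/972 = 449/324.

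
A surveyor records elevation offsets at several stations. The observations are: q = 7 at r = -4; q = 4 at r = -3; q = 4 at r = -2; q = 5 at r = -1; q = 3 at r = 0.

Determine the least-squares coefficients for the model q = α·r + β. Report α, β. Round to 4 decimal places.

Entries of MᵀM: Σr·r = 30, Σr = -10, Σ1 = 5.
For Mᵀq: Σr·q = -53, Σq = 23.
Normal equations: [[30, -10]; [-10, 5]]·[α, β]ᵀ = [-53, 23]ᵀ.
Eliminating β: 5·(row 1) − (-10)·(row 2) gives 50·α = 5·(-53) − (-10)·23 = -35, so α = -7/10.
Then β = (23 − (-10)·(-7/10))/5 = 16/5.

α = -0.7000, β = 3.2000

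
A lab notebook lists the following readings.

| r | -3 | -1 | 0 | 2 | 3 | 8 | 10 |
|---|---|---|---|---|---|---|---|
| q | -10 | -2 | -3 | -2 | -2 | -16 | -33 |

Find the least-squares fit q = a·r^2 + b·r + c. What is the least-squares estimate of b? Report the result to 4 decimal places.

b = 1.3791

Normal-equation sums: Σr^2·r^2 = 14275, Σr^2·r = 1519, Σr^2 = 187, Σr·r = 187, Σr = 19, Σ1 = 7.
And Σr^2·q = -4442, Σr·q = -436, Σq = -68.
MᵀM·[a, b, c]ᵀ = Mᵀq becomes [[14275, 1519, 187]; [1519, 187, 19]; [187, 19, 7]]·[a, b, c]ᵀ = [-4442, -436, -68]ᵀ.
Solving the 3×3 system (Gaussian elimination) gives a = -4219/9738, b = 6715/4869, c = -18343/9738.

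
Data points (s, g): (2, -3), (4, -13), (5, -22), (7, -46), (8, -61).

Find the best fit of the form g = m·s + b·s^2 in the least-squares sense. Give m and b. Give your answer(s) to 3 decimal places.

Normal-equation sums: Σs·s = 158, Σs·s^2 = 1052, Σs^2·s^2 = 7394.
For Xᵀg: Σs·g = -978, Σs^2·g = -6928.
Normal equations: [[158, 1052]; [1052, 7394]]·[m, b]ᵀ = [-978, -6928]ᵀ.
Determinant 158·7394 − 1052² = 61548.
m = ((-978)·7394 − 1052·(-6928))/61548 = 14231/15387; b = (158·(-6928) − 1052·(-978))/61548 = -16442/15387.

m = 0.925, b = -1.069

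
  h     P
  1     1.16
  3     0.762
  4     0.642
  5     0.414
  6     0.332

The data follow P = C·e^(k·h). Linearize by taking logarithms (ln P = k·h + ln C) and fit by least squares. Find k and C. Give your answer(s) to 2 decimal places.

With ln Pᵢ as the transformed response and hᵢ as the regressor:
Sums: Σh = 19.0000, Σ(h)² = 87.0000, Σln P = -2.5511, Σh·ln P = -13.4648.
Normal system: [[87.0000, 19.0000]; [19.0000, 5]]·[k, ln C]ᵀ = [-13.4648, -2.5511]ᵀ.
Solving (det = 74.0000): k = -0.25478, ln C = 0.45796, so C = exp(0.45796) = 1.58085.

k = -0.25, C = 1.58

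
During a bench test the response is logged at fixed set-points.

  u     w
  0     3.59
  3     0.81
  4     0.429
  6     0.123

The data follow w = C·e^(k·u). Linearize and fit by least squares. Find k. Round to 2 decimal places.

k = -0.56

Linearized form: ln w = k·u + ln C. From the 4 transformed points,
Over the data: Σu = 13.0000, Σ(u)² = 61.0000, Σln w = -1.8744, Σu·ln w = -16.5908.
Normal system: [[61.0000, 13.0000]; [13.0000, 4]]·[k, ln C]ᵀ = [-16.5908, -1.8744]ᵀ.
Slope k = (n·Σu·ln w − Σu·Σln w)/(n·Σ(u)² − (Σu)²) = (4·-16.5908 − 13.0000·-1.8744)/75.0000 = -0.55994; ln C = (Σln w − k·Σu)/n = 1.35119.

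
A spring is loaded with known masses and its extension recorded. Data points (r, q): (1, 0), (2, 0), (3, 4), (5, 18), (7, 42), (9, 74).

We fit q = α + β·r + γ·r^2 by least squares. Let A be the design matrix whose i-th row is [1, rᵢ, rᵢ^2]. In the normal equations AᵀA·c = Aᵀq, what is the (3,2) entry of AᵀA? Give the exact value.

1233

Row 3 ↔ basis r^2, column 2 ↔ basis r, so (AᵀA)_{3,2} = Σᵢ (r^2)·(r) = (1)·(1) + (4)·(2) + (9)·(3) + (25)·(5) + (49)·(7) + (81)·(9) = 1233.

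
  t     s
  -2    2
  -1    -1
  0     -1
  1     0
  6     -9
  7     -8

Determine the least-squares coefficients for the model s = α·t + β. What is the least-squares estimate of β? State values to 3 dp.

β = -0.715

The normal system XᵀX·[α, β]ᵀ = Xᵀs is [[91, 11]; [11, 6]]·[α, β]ᵀ = [-113, -17]ᵀ.
det = 91·6 − 11² = 425.
α = ((-113)·6 − 11·(-17))/425 = -491/425; β = (91·(-17) − 11·(-113))/425 = -304/425.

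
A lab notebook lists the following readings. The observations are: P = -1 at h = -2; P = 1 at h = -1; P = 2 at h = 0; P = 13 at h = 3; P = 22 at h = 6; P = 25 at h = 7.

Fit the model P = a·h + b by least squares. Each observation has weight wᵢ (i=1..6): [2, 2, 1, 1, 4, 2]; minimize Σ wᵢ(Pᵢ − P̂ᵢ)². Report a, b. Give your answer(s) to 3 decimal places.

Setting ∂/∂a … = 0 gives: 261·a + 35·b = 919;  35·a + 12·b = 153.
(Σwᵢ·h·h = 261, Σwᵢ·h = 35, Σwᵢ·1 = 12, Σwᵢ·h·P = 919, Σwᵢ·P = 153.)
Determinant 261·12 − 35² = 1907.
a = (919·12 − 35·153)/1907 = 5673/1907; b = (261·153 − 35·919)/1907 = 7768/1907.

a = 2.975, b = 4.073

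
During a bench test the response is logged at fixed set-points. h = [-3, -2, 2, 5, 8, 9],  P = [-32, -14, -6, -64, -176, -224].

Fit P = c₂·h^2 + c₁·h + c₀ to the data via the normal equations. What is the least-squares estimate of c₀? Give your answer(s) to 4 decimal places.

c₀ = 1.6748

MᵀM·[c₂, c₁, c₀]ᵀ = MᵀP reads: 11395·c₂ + 1339·c₁ + 187·c₀ = -31376;  1339·c₂ + 187·c₁ + 19·c₀ = -3632;  187·c₂ + 19·c₁ + 6·c₀ = -516.
(Σh^2·h^2 = 11395, Σh^2·h = 1339, Σh^2 = 187, Σh·h = 187, Σh = 19, Σ1 = 6, Σh^2·P = -31376, Σh·P = -3632, ΣP = -516.)
Inverting the 3×3 Gram matrix, [c₂, c₁, c₀]ᵀ = [-111904/37075, 74884/37075, 62092/37075]ᵀ.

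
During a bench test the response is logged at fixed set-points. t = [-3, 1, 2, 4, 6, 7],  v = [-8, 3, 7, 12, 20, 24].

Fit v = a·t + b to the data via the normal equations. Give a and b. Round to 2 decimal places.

Forming MᵀM = [[115, 17]; [17, 6]] and Mᵀv = [377, 58]ᵀ gives MᵀM·[a, b]ᵀ = Mᵀv.
det = 115·6 − 17² = 401.
a = (377·6 − 17·58)/401 = 1276/401; b = (115·58 − 17·377)/401 = 261/401.

a = 3.18, b = 0.65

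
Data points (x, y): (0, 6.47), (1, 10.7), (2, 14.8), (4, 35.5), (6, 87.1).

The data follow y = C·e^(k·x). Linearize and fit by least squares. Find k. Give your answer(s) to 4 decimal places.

k = 0.4277

Taking logs, ln y = k·x + ln C, so regress ln y on x.
AᵀA = [[57.0000, 13.0000]; [13.0000, 5]], rhs = [48.8400, 14.9686]ᵀ  (here Σx = 13.0000, Σ(x)² = 57.0000, Σln y = 14.9686, Σx·ln y = 48.8400).
Solving (det = 116.0000): k = 0.42765, ln C = 1.88183.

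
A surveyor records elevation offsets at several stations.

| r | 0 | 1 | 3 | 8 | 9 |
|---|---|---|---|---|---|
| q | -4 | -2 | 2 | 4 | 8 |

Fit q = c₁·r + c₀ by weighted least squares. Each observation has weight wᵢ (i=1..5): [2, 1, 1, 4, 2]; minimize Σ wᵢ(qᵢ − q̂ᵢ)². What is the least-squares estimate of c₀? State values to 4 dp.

Forming XᵀWX = [[428, 54]; [54, 10]] and XᵀWq = [276, 24]ᵀ gives XᵀWX·[c₁, c₀]ᵀ = XᵀWq.
Eliminating c₀: 10·(row 1) − 54·(row 2) gives 1364·c₁ = 10·276 − 54·24 = 1464, so c₁ = 366/341.
Then c₀ = (24 − 54·(366/341))/10 = -1158/341.

c₀ = -3.3959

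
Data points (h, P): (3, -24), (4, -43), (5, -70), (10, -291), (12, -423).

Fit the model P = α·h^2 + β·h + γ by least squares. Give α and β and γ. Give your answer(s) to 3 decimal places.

Setting ∂/∂α … = 0 gives: 31698·α + 2944·β + 294·γ = -92666;  2944·α + 294·β + 34·γ = -8580;  294·α + 34·β + 5·γ = -851.
(Σh^2·h^2 = 31698, Σh^2·h = 2944, Σh^2 = 294, Σh·h = 294, Σh = 34, Σ1 = 5, Σh^2·P = -92666, Σh·P = -8580, ΣP = -851.)
Row-reducing yields α = -47466/15439, β = 27415/15439, γ = -23139/15439.

α = -3.074, β = 1.776, γ = -1.499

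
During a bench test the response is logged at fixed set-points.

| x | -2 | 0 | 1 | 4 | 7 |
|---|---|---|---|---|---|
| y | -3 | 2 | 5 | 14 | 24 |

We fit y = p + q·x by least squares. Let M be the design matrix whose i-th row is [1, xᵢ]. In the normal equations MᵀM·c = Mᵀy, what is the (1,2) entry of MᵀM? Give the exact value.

Row 1 ↔ basis 1, column 2 ↔ basis x, so (MᵀM)_{1,2} = Σᵢ x = (1)·(-2) + (1)·(0) + (1)·(1) + (1)·(4) + (1)·(7) = 10.

10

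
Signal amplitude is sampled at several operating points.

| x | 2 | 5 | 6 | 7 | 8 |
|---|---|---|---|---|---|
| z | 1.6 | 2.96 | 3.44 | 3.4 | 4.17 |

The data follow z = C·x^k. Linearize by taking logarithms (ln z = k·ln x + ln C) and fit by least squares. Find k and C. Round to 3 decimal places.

k = 0.662, C = 1.013

With ln zᵢ as the transformed response and ln xᵢ as the regressor:
AᵀA = [[14.3918, 8.1197]; [8.1197, 5]], rhs = [9.6366, 5.4424]ᵀ  (here Σln x = 8.1197, Σ(ln x)² = 14.3918, Σln z = 5.4424, Σln x·ln z = 9.6366).
Slope k = (n·Σln x·ln z − Σln x·Σln z)/(n·Σ(ln x)² − (Σln x)²) = (5·9.6366 − 8.1197·5.4424)/6.0295 = 0.66222; ln C = (Σln z − k·Σln x)/n = 0.01307, so C = exp(0.01307) = 1.01316.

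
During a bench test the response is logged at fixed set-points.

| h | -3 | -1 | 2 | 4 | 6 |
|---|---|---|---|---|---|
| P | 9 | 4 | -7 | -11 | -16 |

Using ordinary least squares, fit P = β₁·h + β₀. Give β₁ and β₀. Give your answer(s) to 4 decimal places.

β₁ = -2.8459, β₀ = 0.3534

Setting ∂/∂β₁ … = 0 gives: 66·β₁ + 8·β₀ = -185;  8·β₁ + 5·β₀ = -21.
(Σh·h = 66, Σh = 8, Σ1 = 5, Σh·P = -185, ΣP = -21.)
det = 66·5 − 8² = 266.
β₁ = ((-185)·5 − 8·(-21))/266 = -757/266; β₀ = (66·(-21) − 8·(-185))/266 = 47/133.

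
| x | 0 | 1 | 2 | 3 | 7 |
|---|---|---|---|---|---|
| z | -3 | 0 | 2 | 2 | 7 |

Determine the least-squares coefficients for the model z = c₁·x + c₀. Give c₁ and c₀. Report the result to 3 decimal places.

c₁ = 1.308, c₀ = -1.801

Entries of MᵀM: Σx·x = 63, Σx = 13, Σ1 = 5.
Right-hand side: Σx·z = 59, Σz = 8.
Eliminating c₀: 5·(row 1) − 13·(row 2) gives 146·c₁ = 5·59 − 13·8 = 191, so c₁ = 191/146.
Then c₀ = (8 − 13·(191/146))/5 = -263/146.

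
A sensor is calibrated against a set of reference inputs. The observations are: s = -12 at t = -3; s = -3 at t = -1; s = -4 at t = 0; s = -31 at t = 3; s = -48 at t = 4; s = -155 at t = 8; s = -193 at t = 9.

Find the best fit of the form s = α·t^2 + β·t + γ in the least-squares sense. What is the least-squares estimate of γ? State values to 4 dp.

γ = -3.8379

Normal-equation sums: Σt^2·t^2 = 11076, Σt^2·t = 1304, Σt^2 = 180, Σt·t = 180, Σt = 20, Σ1 = 7.
For Mᵀs: Σt^2·s = -26711, Σt·s = -3223, Σs = -446.
So MᵀM·[α, β, γ]ᵀ = Mᵀs: [[11076, 1304, 180]; [1304, 180, 20]; [180, 20, 7]]·[α, β, γ]ᵀ = [-26711, -3223, -446]ᵀ.
Row-reducing yields α = -583999/294812, β = -922307/294812, γ = -282864/73703.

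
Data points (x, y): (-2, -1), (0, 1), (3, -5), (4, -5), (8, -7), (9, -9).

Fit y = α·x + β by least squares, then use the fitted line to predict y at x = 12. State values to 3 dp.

The normal equations are: 174·α + 22·β = -170;  22·α + 6·β = -26.
(Σx·x = 174, Σx = 22, Σ1 = 6, Σx·y = -170, Σy = -26.)
Eliminating β: 6·(row 1) − 22·(row 2) gives 560·α = 6·(-170) − 22·(-26) = -448, so α = -4/5.
Then β = ((-26) − 22·(-4/5))/6 = -7/5.
At x = 12: ŷ = (-4/5)·(12) + (-7/5)·(1) = -11.

ŷ = -11.000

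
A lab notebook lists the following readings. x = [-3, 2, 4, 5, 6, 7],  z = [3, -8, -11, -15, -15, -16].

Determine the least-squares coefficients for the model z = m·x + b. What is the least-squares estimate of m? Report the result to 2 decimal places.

m = -1.97

The normal equations are: 139·m + 21·b = -346;  21·m + 6·b = -62.
(Σx·x = 139, Σx = 21, Σ1 = 6, Σx·z = -346, Σz = -62.)
Determinant 139·6 − 21² = 393.
m = ((-346)·6 − 21·(-62))/393 = -258/131; b = (139·(-62) − 21·(-346))/393 = -1352/393.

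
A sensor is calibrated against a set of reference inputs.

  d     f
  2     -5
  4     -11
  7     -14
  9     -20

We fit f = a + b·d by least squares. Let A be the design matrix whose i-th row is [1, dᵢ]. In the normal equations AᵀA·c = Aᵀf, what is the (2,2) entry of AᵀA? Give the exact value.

150

Row 2 ↔ basis d, column 2 ↔ basis d, so (AᵀA)_{2,2} = Σᵢ (d)·(d) = (2)·(2) + (4)·(4) + (7)·(7) + (9)·(9) = 150.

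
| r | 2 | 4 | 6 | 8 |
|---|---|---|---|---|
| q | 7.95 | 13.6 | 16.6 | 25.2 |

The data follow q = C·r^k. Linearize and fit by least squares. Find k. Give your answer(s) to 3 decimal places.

Linearized form: ln q = k·ln r + ln C. From the 4 transformed points,
Σln r = 5.9506, Σ(ln r)² = 9.9367, Σln q = 10.7195, Σln r·ln q = 16.7991.
Normal system: [[9.9367, 5.9506]; [5.9506, 4]]·[k, ln C]ᵀ = [16.7991, 10.7195]ᵀ.
Slope k = (n·Σln r·ln q − Σln r·Σln q)/(n·Σ(ln r)² − (Σln r)²) = (4·16.7991 − 5.9506·10.7195)/4.3368 = 0.78600; ln C = (Σln q − k·Σln r)/n = 1.51057.

k = 0.786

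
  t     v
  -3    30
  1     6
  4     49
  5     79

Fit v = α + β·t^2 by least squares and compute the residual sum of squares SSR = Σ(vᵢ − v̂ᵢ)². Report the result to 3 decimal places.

Sums needed: Σ1 = 4, Σt^2 = 51, Σt^2·t^2 = 963.
For Xᵀv: Σv = 164, Σt^2·v = 3035.
So XᵀX·[α, β]ᵀ = Xᵀv: [[4, 51]; [51, 963]]·[α, β]ᵀ = [164, 3035]ᵀ.
Δ = 4·963 − 51² = 1251.
α = (164·963 − 51·3035)/1251 = 1049/417; β = (4·3035 − 51·164)/1251 = 3776/1251.
Residuals: 133/417, 583/1251, -2264/1251, 1282/1251; SSR = 5810/1251.

SSR = 4.644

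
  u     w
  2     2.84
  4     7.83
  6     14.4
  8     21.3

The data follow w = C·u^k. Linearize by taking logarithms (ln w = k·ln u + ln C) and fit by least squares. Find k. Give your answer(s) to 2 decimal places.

k = 1.46

With ln wᵢ as the transformed response and ln uᵢ as the regressor:
AᵀA = [[9.9367, 5.9506]; [5.9506, 4]], rhs = [14.7159, 8.8277]ᵀ  (here Σln u = 5.9506, Σ(ln u)² = 9.9367, Σln w = 8.8277, Σln u·ln w = 14.7159).
Δ = 9.9367·4 − (5.9506)² = 4.3368; k = (14.7159·4 − 5.9506·8.8277)/4.3368 = 1.46029, ln C = (9.9367·8.8277 − 5.9506·14.7159)/4.3368 = 0.03450.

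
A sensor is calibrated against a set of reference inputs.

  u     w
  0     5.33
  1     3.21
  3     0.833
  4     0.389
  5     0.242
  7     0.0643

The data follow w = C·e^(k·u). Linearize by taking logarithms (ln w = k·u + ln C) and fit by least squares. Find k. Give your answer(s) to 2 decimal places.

Taking logs, ln w = k·u + ln C, so regress ln w on u.
Σu = 20.0000, Σ(u)² = 100.0000, Σln w = -2.4503, Σu·ln w = -29.4621.
Normal system: [[100.0000, 20.0000]; [20.0000, 6]]·[k, ln C]ᵀ = [-29.4621, -2.4503]ᵀ.
Slope k = (n·Σu·ln w − Σu·Σln w)/(n·Σ(u)² − (Σu)²) = (6·-29.4621 − 20.0000·-2.4503)/200.0000 = -0.63883; ln C = (Σln w − k·Σu)/n = 1.72106.

k = -0.64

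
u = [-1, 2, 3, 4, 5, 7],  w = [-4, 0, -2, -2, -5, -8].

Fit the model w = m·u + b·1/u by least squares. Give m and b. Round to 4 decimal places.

With design matrix X, XᵀX = [[104, 6]; [6, 261781/176400]] and Xᵀw = [-91, 29/42]ᵀ.
Eliminating b: (261781/176400)·(row 1) − 6·(row 2) gives (2609353/22050)·m = (261781/176400)·(-91) − 6·(29/42) = -501079/3600, so m = -24552871/20874824.
Then b = ((29/42) − 6·(-24552871/20874824))/(261781/176400) = 13622700/2609353.

m = -1.1762, b = 5.2207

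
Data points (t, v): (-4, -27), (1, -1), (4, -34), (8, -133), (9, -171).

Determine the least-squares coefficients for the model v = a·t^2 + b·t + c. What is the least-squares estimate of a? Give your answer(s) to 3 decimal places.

Entries of AᵀA: Σt^2·t^2 = 11170, Σt^2·t = 1242, Σt^2 = 178, Σt·t = 178, Σt = 18, Σ1 = 5.
Moment sums: Σt^2·v = -23340, Σt·v = -2632, Σv = -366.
AᵀA·[a, b, c]ᵀ = Aᵀv becomes [[11170, 1242, 178]; [1242, 178, 18]; [178, 18, 5]]·[a, b, c]ᵀ = [-23340, -2632, -366]ᵀ.
Solving the 3×3 system (Gaussian elimination) gives a = -235575/116048, b = -96341/116048, c = 29823/14506.

a = -2.030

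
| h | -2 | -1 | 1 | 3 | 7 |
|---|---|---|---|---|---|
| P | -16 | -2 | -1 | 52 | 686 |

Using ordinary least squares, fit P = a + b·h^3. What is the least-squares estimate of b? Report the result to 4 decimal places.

b = 2.0033

Normal-equation sums: Σ1 = 5, Σh^3 = 362, Σh^3·h^3 = 118444.
Right-hand side: ΣP = 719, Σh^3·P = 236831.
Δ = 5·118444 − 362² = 461176.
a = (719·118444 − 362·236831)/461176 = -285793/230588; b = (5·236831 − 362·719)/461176 = 923877/461176.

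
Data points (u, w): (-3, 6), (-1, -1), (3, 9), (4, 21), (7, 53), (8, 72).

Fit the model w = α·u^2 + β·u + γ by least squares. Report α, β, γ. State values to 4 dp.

The normal system AᵀA·[α, β, γ]ᵀ = Aᵀw is [[6916, 918, 148]; [918, 148, 18]; [148, 18, 6]]·[α, β, γ]ᵀ = [7675, 1041, 160]ᵀ.
Row-reducing yields α = 63412/61699, β = 1227/1562, γ = -128511/123398.

α = 1.0278, β = 0.7855, γ = -1.0414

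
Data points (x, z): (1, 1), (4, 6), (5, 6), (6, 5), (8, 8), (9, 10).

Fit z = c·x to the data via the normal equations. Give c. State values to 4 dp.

c = 1.0717

Compute the Gram sums: Σx·x = 223.
For Aᵀz: Σx·z = 239.
c = 239/223 = 1.07175.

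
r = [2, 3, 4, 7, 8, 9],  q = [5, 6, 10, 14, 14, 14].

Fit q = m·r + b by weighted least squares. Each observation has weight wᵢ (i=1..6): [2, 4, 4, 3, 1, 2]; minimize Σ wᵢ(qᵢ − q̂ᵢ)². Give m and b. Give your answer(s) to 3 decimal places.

m = 1.428, b = 2.823

XᵀWX·[m, b]ᵀ = XᵀWq reads: 481·m + 79·b = 910;  79·m + 16·b = 158.
(Σwᵢ·r·r = 481, Σwᵢ·r = 79, Σwᵢ·1 = 16, Σwᵢ·r·q = 910, Σwᵢ·q = 158.)
Eliminating b: 16·(row 1) − 79·(row 2) gives 1455·m = 16·910 − 79·158 = 2078, so m = 2078/1455.
Then b = (158 − 79·(2078/1455))/16 = 4108/1455.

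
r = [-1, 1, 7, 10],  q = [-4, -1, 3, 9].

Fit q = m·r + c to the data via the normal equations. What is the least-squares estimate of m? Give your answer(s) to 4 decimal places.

Sums needed: Σr·r = 151, Σr = 17, Σ1 = 4.
And Σr·q = 114, Σq = 7.
Normal equations: [[151, 17]; [17, 4]]·[m, c]ᵀ = [114, 7]ᵀ.
Eliminating c: 4·(row 1) − 17·(row 2) gives 315·m = 4·114 − 17·7 = 337, so m = 337/315.
Then c = (7 − 17·(337/315))/4 = -881/315.

m = 1.0698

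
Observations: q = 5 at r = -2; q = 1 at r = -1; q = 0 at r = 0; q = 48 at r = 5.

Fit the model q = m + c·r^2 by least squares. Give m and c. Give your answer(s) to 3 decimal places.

The normal system XᵀX·[m, c]ᵀ = Xᵀq is [[4, 30]; [30, 642]]·[m, c]ᵀ = [54, 1221]ᵀ.
det = 4·642 − 30² = 1668.
m = (54·642 − 30·1221)/1668 = -327/278; c = (4·1221 − 30·54)/1668 = 272/139.

m = -1.176, c = 1.957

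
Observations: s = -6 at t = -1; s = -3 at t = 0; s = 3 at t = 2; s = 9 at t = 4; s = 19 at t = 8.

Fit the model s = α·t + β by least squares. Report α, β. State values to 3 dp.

α = 2.789, β = -2.852

Entries of XᵀX: Σt·t = 85, Σt = 13, Σ1 = 5.
For Xᵀs: Σt·s = 200, Σs = 22.
So XᵀX·[α, β]ᵀ = Xᵀs: [[85, 13]; [13, 5]]·[α, β]ᵀ = [200, 22]ᵀ.
Determinant 85·5 − 13² = 256.
α = (200·5 − 13·22)/256 = 357/128; β = (85·22 − 13·200)/256 = -365/128.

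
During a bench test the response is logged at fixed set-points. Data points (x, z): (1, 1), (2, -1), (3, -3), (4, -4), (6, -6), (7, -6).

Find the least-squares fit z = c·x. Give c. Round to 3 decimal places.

Compute the Gram sums: Σx·x = 115.
Moment sums: Σx·z = -104.
So AᵀA·[c]ᵀ = Aᵀz: [[115]]·[c]ᵀ = [-104]ᵀ.
c = (-104)/115 = -0.904348.

c = -0.904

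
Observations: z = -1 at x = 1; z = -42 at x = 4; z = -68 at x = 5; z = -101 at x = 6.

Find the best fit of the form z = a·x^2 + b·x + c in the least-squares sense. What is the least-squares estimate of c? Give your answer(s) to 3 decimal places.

c = -0.127

AᵀA·[a, b, c]ᵀ = Aᵀz reads: 2178·a + 406·b + 78·c = -6009;  406·a + 78·b + 16·c = -1115;  78·a + 16·b + 4·c = -212.
Row-reducing yields a = -576/181, b = 831/362, c = -23/181.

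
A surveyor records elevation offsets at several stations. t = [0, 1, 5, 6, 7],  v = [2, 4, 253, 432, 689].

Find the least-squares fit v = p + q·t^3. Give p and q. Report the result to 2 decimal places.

From the data, Σ1 = 5, Σt^3 = 685, Σt^3·t^3 = 179931.
Moment sums: Σv = 1380, Σt^3·v = 361268.
Normal equations: [[5, 685]; [685, 179931]]·[p, q]ᵀ = [1380, 361268]ᵀ.
Determinant 5·179931 − 685² = 430430.
p = (1380·179931 − 685·361268)/430430 = 83620/43043; q = (5·361268 − 685·1380)/430430 = 86104/43043.

p = 1.94, q = 2.00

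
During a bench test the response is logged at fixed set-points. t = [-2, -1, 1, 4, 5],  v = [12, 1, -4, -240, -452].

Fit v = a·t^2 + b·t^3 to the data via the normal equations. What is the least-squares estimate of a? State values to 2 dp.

a = -2.89

From the data, Σt^2·t^2 = 899, Σt^2·t^3 = 4117, Σt^3·t^3 = 19787.
And Σt^2·v = -15095, Σt^3·v = -71961.
Normal equations: [[899, 4117]; [4117, 19787]]·[a, b]ᵀ = [-15095, -71961]ᵀ.
Determinant 899·19787 − 4117² = 838824.
a = ((-15095)·19787 − 4117·(-71961))/838824 = -43238/14979; b = (899·(-71961) − 4117·(-15095))/838824 = -45479/14979.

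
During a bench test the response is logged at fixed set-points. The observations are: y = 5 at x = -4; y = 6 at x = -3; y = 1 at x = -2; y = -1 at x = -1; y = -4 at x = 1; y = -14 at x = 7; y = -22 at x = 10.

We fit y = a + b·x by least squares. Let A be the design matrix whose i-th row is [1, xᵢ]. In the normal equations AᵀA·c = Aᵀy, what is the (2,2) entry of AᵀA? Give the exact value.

Row 2 ↔ basis x, column 2 ↔ basis x, so (AᵀA)_{2,2} = Σᵢ (x)·(x) = (-4)·(-4) + (-3)·(-3) + (-2)·(-2) + (-1)·(-1) + (1)·(1) + (7)·(7) + (10)·(10) = 180.

180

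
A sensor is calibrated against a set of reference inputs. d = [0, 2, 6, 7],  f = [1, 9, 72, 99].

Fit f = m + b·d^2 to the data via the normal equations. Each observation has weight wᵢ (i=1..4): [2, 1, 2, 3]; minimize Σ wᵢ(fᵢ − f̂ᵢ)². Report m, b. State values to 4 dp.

m = 0.8760, b = 1.9955

Setting ∂/∂m … = 0 gives: 8·m + 223·b = 452;  223·m + 9811·b = 19773.
(Σwᵢ·1 = 8, Σwᵢ·d^2 = 223, Σwᵢ·d^2·d^2 = 9811, Σwᵢ·f = 452, Σwᵢ·d^2·f = 19773.)
Determinant 8·9811 − 223² = 28759.
m = (452·9811 − 223·19773)/28759 = 25193/28759; b = (8·19773 − 223·452)/28759 = 57388/28759.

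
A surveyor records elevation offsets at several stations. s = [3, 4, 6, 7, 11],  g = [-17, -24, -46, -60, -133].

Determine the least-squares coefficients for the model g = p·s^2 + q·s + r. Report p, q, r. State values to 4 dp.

p = -0.9473, q = -1.2913, r = -4.2271

Normal-equation sums: Σs^2·s^2 = 18675, Σs^2·s = 1981, Σs^2 = 231, Σs·s = 231, Σs = 31, Σ1 = 5.
Moment sums: Σs^2·g = -21226, Σs·g = -2306, Σg = -280.
Inverting the 3×3 Gram matrix, [p, q, r]ᵀ = [-11045/11659, -15055/11659, -49284/11659]ᵀ.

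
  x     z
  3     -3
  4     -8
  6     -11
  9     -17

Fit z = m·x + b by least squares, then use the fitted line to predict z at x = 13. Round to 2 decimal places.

From the data, Σx·x = 142, Σx = 22, Σ1 = 4.
For Aᵀz: Σx·z = -260, Σz = -39.
So AᵀA·[m, b]ᵀ = Aᵀz: [[142, 22]; [22, 4]]·[m, b]ᵀ = [-260, -39]ᵀ.
Δ = 142·4 − 22² = 84.
m = ((-260)·4 − 22·(-39))/84 = -13/6; b = (142·(-39) − 22·(-260))/84 = 13/6.
At x = 13: ẑ = (-13/6)·(13) + (13/6)·(1) = -26.

ẑ = -26.00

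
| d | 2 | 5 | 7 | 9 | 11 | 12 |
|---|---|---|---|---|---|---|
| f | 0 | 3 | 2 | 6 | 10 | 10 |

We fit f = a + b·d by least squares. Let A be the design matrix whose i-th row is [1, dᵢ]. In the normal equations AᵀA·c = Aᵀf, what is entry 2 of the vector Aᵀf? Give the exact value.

313

Entry 2 ↔ basis d, so (Aᵀf)_{2} = Σᵢ (d)·fᵢ = (2)·(0) + (5)·(3) + (7)·(2) + (9)·(6) + (11)·(10) + (12)·(10) = 313.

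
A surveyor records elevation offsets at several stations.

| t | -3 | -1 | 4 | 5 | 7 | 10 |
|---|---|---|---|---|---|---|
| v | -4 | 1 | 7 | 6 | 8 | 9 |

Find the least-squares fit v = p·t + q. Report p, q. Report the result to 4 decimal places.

With design matrix A, AᵀA = [[200, 22]; [22, 6]] and Aᵀv = [215, 27]ᵀ.
Eliminating q: 6·(row 1) − 22·(row 2) gives 716·p = 6·215 − 22·27 = 696, so p = 174/179.
Then q = (27 − 22·(174/179))/6 = 335/358.

p = 0.9721, q = 0.9358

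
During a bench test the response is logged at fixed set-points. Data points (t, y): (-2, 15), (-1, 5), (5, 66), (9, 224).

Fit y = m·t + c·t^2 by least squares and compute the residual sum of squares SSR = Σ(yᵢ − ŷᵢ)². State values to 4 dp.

The normal system AᵀA·[m, c]ᵀ = Aᵀy is [[111, 845]; [845, 7203]]·[m, c]ᵀ = [2311, 19859]ᵀ.
det = 111·7203 − 845² = 85508.
m = (2311·7203 − 845·19859)/85508 = -67361/42754; c = (111·19859 − 845·2311)/85508 = 125777/42754.
Residuals: 1740/21377, 10316/21377, 7072/21377, -2396/21377; SSR = 7728/21377.

SSR = 0.3615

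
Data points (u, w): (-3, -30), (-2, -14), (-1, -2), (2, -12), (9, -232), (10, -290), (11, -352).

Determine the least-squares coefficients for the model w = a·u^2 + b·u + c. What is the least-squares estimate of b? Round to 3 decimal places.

b = 0.871

With design matrix M, MᵀM = [[31316, 3032, 320]; [3032, 320, 26]; [320, 26, 7]] and Mᵀw = [-90760, -8764, -932]ᵀ.
Solving the 3×3 system (Gaussian elimination) gives a = -143596/48157, b = 41923/48157, c = -3086/48157.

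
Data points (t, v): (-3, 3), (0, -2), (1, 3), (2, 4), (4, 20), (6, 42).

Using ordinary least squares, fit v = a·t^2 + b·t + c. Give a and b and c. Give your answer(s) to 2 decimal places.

The normal system MᵀM·[a, b, c]ᵀ = Mᵀv is [[1650, 262, 66]; [262, 66, 10]; [66, 10, 6]]·[a, b, c]ᵀ = [1878, 334, 70]ᵀ.
Row-reducing yields a = 811/843, b = 405/281, c = -1111/843.

a = 0.96, b = 1.44, c = -1.32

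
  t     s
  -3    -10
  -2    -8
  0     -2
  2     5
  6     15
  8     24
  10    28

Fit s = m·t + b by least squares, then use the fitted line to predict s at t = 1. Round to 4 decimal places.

ŝ = 1.4286

The normal system MᵀM·[m, b]ᵀ = Mᵀs is [[217, 21]; [21, 7]]·[m, b]ᵀ = [618, 52]ᵀ.
Eliminating b: 7·(row 1) − 21·(row 2) gives 1078·m = 7·618 − 21·52 = 3234, so m = 3.
Then b = (52 − 21·3)/7 = -11/7.
At t = 1: ŝ = (3)·(1) + (-11/7)·(1) = 10/7.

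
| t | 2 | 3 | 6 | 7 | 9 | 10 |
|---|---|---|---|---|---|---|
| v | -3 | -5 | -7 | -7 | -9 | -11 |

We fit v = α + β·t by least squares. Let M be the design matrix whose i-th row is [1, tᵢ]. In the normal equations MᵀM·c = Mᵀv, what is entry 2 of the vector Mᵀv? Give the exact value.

-303

Entry 2 ↔ basis t, so (Mᵀv)_{2} = Σᵢ (t)·vᵢ = (2)·(-3) + (3)·(-5) + (6)·(-7) + (7)·(-7) + (9)·(-9) + (10)·(-11) = -303.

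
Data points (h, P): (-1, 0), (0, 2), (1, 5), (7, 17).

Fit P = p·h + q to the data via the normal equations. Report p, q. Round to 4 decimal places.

With design matrix A, AᵀA = [[51, 7]; [7, 4]] and AᵀP = [124, 24]ᵀ.
Eliminating q: 4·(row 1) − 7·(row 2) gives 155·p = 4·124 − 7·24 = 328, so p = 328/155.
Then q = (24 − 7·(328/155))/4 = 356/155.

p = 2.1161, q = 2.2968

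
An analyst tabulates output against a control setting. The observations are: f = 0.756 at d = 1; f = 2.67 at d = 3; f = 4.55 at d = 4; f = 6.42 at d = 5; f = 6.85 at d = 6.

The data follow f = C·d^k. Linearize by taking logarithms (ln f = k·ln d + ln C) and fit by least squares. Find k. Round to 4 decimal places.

k = 1.2774

Let Y = ln f. Fitting Y = k·ln d + ln C by least squares:
AᵀA = [[8.9295, 5.8861]; [5.8861, 5]], rhs = [9.6197, 6.0012]ᵀ  (here Σln d = 5.8861, Σ(ln d)² = 8.9295, Σln f = 6.0012, Σln d·ln f = 9.6197).
Solving (det = 10.0010): k = 1.27739, ln C = -0.30354.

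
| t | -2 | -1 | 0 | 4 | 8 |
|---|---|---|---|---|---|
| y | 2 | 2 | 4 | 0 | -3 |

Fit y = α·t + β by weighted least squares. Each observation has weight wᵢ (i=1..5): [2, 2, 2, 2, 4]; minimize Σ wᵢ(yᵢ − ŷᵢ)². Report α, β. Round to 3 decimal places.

α = -0.592, β = 2.010

Normal-equation sums: Σwᵢ·t·t = 298, Σwᵢ·t = 34, Σwᵢ·1 = 12.
Right-hand side: Σwᵢ·t·y = -108, Σwᵢ·y = 4.
Normal equations: [[298, 34]; [34, 12]]·[α, β]ᵀ = [-108, 4]ᵀ.
Eliminating β: 12·(row 1) − 34·(row 2) gives 2420·α = 12·(-108) − 34·4 = -1432, so α = -358/605.
Then β = (4 − 34·(-358/605))/12 = 1216/605.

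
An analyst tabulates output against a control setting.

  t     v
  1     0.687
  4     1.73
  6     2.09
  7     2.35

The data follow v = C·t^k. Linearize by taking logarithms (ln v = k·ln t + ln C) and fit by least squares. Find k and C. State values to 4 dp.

Taking logs, ln v = k·ln t + ln C, so regress ln v on ln t.
Σln t = 5.1240, Σ(ln t)² = 8.9188, Σln v = 1.7643, Σln t·ln v = 3.7433.
Equations: 8.9188·k + 5.1240·ln C = 3.7433;  5.1240·k + 4·ln C = 1.7643.
Solving (det = 9.4201): k = 0.62983, ln C = -0.36574, so C = exp(-0.36574) = 0.69369.

k = 0.6298, C = 0.6937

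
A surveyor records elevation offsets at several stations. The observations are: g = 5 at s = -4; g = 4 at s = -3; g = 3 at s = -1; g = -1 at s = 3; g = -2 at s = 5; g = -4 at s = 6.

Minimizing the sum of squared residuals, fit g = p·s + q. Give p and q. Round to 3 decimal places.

p = -0.856, q = 1.689

MᵀM·[p, q]ᵀ = Mᵀg reads: 96·p + 6·q = -72;  6·p + 6·q = 5.
Δ = 96·6 − 6² = 540.
p = ((-72)·6 − 6·5)/540 = -77/90; q = (96·5 − 6·(-72))/540 = 76/45.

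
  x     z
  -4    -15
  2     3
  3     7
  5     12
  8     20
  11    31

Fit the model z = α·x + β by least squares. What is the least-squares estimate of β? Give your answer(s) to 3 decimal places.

Normal-equation sums: Σx·x = 239, Σx = 25, Σ1 = 6.
Moment sums: Σx·z = 648, Σz = 58.
Determinant 239·6 − 25² = 809.
α = (648·6 − 25·58)/809 = 2438/809; β = (239·58 − 25·648)/809 = -2338/809.

β = -2.890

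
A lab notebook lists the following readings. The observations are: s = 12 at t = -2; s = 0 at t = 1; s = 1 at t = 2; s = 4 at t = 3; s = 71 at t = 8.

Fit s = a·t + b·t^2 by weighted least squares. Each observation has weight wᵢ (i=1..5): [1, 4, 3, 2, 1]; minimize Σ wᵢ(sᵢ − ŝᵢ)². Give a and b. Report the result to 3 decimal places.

a = -2.626, b = 1.437

Compute the Gram sums: Σwᵢ·t·t = 102, Σwᵢ·t·t^2 = 586, Σwᵢ·t^2·t^2 = 4326.
Moment sums: Σwᵢ·t·s = 574, Σwᵢ·t^2·s = 4676.
So MᵀWM·[a, b]ᵀ = MᵀWs: [[102, 586]; [586, 4326]]·[a, b]ᵀ = [574, 4676]ᵀ.
det = 102·4326 − 586² = 97856.
a = (574·4326 − 586·4676)/97856 = -64253/24464; b = (102·4676 − 586·574)/97856 = 35147/24464.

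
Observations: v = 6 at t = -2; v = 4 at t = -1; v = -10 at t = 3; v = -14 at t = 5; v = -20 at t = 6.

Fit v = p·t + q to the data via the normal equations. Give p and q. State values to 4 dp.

p = -3.1732, q = 0.1811

Sums needed: Σt·t = 75, Σt = 11, Σ1 = 5.
For Aᵀv: Σt·v = -236, Σv = -34.
AᵀA·[p, q]ᵀ = Aᵀv becomes [[75, 11]; [11, 5]]·[p, q]ᵀ = [-236, -34]ᵀ.
Δ = 75·5 − 11² = 254.
p = ((-236)·5 − 11·(-34))/254 = -403/127; q = (75·(-34) − 11·(-236))/254 = 23/127.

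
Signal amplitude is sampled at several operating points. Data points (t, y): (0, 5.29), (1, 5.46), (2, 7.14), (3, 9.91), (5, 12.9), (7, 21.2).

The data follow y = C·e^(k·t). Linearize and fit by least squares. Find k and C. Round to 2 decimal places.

k = 0.21, C = 4.91

With ln yᵢ as the transformed response and tᵢ as the regressor:
AᵀA = [[88.0000, 18.0000]; [18.0000, 6]], rhs = [46.6737, 13.2338]ᵀ  (here Σt = 18.0000, Σ(t)² = 88.0000, Σln y = 13.2338, Σt·ln y = 46.6737).
Δ = 88.0000·6 − (18.0000)² = 204.0000; k = (46.6737·6 − 18.0000·13.2338)/204.0000 = 0.20507, ln C = (88.0000·13.2338 − 18.0000·46.6737)/204.0000 = 1.59041, so C = exp(1.59041) = 4.90578.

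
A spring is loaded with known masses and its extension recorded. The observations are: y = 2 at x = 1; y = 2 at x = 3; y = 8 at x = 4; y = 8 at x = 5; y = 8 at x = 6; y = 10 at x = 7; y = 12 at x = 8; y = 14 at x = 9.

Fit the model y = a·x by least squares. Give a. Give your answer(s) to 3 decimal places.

AᵀA·[a]ᵀ = Aᵀy reads: 281·a = 420.
(Σx·x = 281, Σx·y = 420.)
a = 420/281 = 1.49466.

a = 1.495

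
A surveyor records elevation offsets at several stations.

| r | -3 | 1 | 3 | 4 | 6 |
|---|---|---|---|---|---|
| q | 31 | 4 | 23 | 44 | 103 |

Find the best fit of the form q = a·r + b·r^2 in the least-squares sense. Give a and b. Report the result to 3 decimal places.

a = -1.169, b = 3.050

The normal system AᵀA·[a, b]ᵀ = Aᵀq is [[71, 281]; [281, 1715]]·[a, b]ᵀ = [774, 4902]ᵀ.
det = 71·1715 − 281² = 42804.
a = (774·1715 − 281·4902)/42804 = -4171/3567; b = (71·4902 − 281·774)/42804 = 10879/3567.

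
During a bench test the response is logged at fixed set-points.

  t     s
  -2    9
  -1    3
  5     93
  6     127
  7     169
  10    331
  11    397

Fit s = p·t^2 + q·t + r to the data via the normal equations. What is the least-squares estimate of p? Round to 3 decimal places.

p = 3.000

The normal equations are: 28980·p + 3006·q + 336·r = 96354;  3006·p + 336·q + 36·r = 10066;  336·p + 36·q + 7·r = 1129.
(Σt^2·t^2 = 28980, Σt^2·t = 3006, Σt^2 = 336, Σt·t = 336, Σt = 36, Σ1 = 7, Σt^2·s = 96354, Σt·s = 10066, Σs = 1129.)
Row-reducing yields p = 25459/8487, q = 2663/943, r = 7847/2829.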